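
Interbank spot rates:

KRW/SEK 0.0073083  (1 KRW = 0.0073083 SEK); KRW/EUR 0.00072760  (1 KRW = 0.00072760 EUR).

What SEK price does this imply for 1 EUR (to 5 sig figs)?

EUR/SEK = 10.044

1 EUR ÷ 0.00072760 = 1374.38 KRW
1374.38 KRW × 0.0073083 = 10.0444 SEK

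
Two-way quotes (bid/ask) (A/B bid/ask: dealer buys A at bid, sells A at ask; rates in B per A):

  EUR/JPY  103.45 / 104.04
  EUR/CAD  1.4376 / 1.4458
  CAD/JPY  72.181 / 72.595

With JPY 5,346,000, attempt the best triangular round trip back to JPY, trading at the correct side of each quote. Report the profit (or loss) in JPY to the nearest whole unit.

Best loop JPY → EUR → CAD → JPY:
JPY 5,346,000 ÷ 104.04 (buy EUR at ask) = EUR 51,384.08
EUR 51,384.08 × 1.4376 (sell EUR at bid) = CAD 73,869.76
CAD 73,869.76 × 72.181 (sell CAD at bid) = JPY 5,331,993

Net result: JPY -14,007 (no profitable arbitrage after spreads)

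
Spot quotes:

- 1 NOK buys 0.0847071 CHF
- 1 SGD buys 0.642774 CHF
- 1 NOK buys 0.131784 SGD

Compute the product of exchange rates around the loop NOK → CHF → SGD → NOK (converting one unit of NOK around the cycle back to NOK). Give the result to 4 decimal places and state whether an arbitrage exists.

1.0000 (no arbitrage)

Around NOK → CHF → SGD → NOK: 1 × 0.0847071 ÷ 0.642774 ÷ 0.131784 = 0.999997
Product ≈ 1 (deviation 0.000%, within rounding noise).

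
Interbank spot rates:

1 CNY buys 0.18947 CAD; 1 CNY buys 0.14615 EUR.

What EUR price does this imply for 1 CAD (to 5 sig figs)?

CAD/EUR = 0.77136

1 CAD ÷ 0.18947 = 5.27788 CNY
5.27788 CNY × 0.14615 = 0.771362 EUR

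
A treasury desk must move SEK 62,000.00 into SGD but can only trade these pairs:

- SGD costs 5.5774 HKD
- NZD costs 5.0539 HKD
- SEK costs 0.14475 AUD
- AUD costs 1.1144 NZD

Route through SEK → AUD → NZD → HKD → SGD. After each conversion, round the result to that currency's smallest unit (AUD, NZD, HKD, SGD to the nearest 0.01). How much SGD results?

SGD 9,062.46

SEK 62,000.00 × 0.14475 = AUD 8,974.50
AUD 8,974.50 × 1.1144 = NZD 10,001.18
NZD 10,001.18 × 5.0539 = HKD 50,544.96
HKD 50,544.96 ÷ 5.5774 = SGD 9,062.46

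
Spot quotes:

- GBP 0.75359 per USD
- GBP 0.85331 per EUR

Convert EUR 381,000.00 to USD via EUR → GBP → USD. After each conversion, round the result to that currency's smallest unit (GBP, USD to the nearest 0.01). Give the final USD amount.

EUR 381,000.00 × 0.85331 = GBP 325,111.11
GBP 325,111.11 ÷ 0.75359 = USD 431,416.43

USD 431,416.43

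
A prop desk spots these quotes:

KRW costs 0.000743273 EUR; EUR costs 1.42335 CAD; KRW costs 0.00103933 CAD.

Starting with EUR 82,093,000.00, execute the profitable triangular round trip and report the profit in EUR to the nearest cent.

Profit: EUR 1,469,750.44

Profitable loop is EUR → CAD → KRW → EUR:
EUR 82,093,000.00 × 1.42335 = CAD 116,847,071.55
CAD 116,847,071.55 ÷ 0.00103933 = KRW 112,425,381,303
KRW 112,425,381,303 × 0.000743273 = EUR 83,562,750.44
Profit = EUR 83,562,750.44 − EUR 82,093,000.00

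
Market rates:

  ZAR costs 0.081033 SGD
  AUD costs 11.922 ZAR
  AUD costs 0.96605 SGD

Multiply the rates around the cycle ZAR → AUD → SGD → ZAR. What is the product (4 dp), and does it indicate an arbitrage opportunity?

Around ZAR → AUD → SGD → ZAR: 1 ÷ 11.922 × 0.96605 ÷ 0.081033 = 0.999974
Product ≈ 1 (deviation 0.003%, within rounding noise).

1.0000 (no arbitrage)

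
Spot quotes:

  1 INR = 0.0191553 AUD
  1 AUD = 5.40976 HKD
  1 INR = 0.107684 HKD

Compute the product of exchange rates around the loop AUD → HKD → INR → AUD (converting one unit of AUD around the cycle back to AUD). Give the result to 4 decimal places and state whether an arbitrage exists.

0.9623 (arbitrage exists)

Around AUD → HKD → INR → AUD: 1 × 5.40976 ÷ 0.107684 × 0.0191553 = 0.962312
Product < 1; profitable direction is AUD → INR → HKD → AUD.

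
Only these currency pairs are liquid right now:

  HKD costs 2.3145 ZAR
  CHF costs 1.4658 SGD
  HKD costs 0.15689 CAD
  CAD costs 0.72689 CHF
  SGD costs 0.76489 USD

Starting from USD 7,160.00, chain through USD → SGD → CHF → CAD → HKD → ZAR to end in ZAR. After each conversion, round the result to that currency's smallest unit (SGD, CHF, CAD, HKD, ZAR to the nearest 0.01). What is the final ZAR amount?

ZAR 129,608.16

USD 7,160.00 ÷ 0.76489 = SGD 9,360.82
SGD 9,360.82 ÷ 1.4658 = CHF 6,386.15
CHF 6,386.15 ÷ 0.72689 = CAD 8,785.58
CAD 8,785.58 ÷ 0.15689 = HKD 55,998.34
HKD 55,998.34 × 2.3145 = ZAR 129,608.16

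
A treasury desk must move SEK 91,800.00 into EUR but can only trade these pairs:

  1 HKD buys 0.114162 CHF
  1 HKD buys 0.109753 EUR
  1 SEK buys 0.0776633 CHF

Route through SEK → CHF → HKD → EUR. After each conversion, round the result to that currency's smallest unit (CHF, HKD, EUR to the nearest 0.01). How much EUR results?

SEK 91,800.00 × 0.0776633 = CHF 7,129.49
CHF 7,129.49 ÷ 0.114162 = HKD 62,450.64
HKD 62,450.64 × 0.109753 = EUR 6,854.15

EUR 6,854.15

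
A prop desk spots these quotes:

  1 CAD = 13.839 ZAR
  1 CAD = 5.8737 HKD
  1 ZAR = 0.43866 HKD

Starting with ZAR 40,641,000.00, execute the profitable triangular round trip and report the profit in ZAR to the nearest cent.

Profit: ZAR 1,362,489.16

Profitable loop is ZAR → HKD → CAD → ZAR:
ZAR 40,641,000.00 × 0.43866 = HKD 17,827,581.06
HKD 17,827,581.06 ÷ 5.8737 = CAD 3,035,153.49
CAD 3,035,153.49 × 13.839 = ZAR 42,003,489.16
Profit = ZAR 42,003,489.16 − ZAR 40,641,000.00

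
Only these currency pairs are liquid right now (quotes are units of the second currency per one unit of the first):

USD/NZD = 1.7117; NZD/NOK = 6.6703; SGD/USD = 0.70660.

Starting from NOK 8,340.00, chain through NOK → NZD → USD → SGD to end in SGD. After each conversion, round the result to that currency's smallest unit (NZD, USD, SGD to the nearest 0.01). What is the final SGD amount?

SGD 1,033.77

NOK 8,340.00 ÷ 6.6703 = NZD 1,250.32
NZD 1,250.32 ÷ 1.7117 = USD 730.46
USD 730.46 ÷ 0.70660 = SGD 1,033.77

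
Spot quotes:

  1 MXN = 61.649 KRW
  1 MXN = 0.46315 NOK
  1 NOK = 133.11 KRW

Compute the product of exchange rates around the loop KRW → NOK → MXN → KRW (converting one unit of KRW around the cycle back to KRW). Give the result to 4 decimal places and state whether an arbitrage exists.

Around KRW → NOK → MXN → KRW: 1 ÷ 133.11 ÷ 0.46315 × 61.649 = 0.999985
Product ≈ 1 (deviation 0.001%, within rounding noise).

1.0000 (no arbitrage)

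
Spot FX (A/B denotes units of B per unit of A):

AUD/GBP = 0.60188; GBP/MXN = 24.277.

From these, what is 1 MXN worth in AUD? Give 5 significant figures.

1 MXN ÷ 24.277 = 0.0411913 GBP
0.0411913 GBP ÷ 0.60188 = 0.0684376 AUD

MXN/AUD = 0.068438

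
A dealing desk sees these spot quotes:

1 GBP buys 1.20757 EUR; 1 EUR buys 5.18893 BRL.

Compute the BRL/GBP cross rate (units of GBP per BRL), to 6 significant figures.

1 BRL ÷ 5.18893 = 0.192718 EUR
0.192718 EUR ÷ 1.20757 = 0.159592 GBP

BRL/GBP = 0.159592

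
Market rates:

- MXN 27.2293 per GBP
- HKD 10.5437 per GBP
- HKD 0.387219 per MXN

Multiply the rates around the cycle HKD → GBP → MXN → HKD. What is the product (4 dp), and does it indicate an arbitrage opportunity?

Around HKD → GBP → MXN → HKD: 1 ÷ 10.5437 × 27.2293 × 0.387219 = 1.000000
Product ≈ 1 (deviation 0.000%, within rounding noise).

1.0000 (no arbitrage)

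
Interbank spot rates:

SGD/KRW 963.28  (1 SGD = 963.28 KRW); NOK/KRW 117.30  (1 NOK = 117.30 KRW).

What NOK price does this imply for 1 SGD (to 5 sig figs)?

SGD/NOK = 8.2121

1 SGD × 963.28 = 963.28 KRW
963.28 KRW ÷ 117.30 = 8.21211 NOK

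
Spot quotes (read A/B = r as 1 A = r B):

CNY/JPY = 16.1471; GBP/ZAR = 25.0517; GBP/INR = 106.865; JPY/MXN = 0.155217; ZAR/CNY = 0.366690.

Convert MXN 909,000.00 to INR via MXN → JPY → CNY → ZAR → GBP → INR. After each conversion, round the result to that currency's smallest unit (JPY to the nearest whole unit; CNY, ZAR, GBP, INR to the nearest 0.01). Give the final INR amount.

MXN 909,000.00 ÷ 0.155217 = JPY 5,856,317
JPY 5,856,317 ÷ 16.1471 = CNY 362,685.37
CNY 362,685.37 ÷ 0.366690 = ZAR 989,078.98
ZAR 989,078.98 ÷ 25.0517 = GBP 39,481.51
GBP 39,481.51 × 106.865 = INR 4,219,191.57

INR 4,219,191.57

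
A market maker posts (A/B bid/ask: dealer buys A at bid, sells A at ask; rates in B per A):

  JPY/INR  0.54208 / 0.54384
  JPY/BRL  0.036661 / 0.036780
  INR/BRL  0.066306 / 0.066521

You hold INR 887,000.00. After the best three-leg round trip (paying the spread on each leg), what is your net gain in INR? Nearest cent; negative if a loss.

Net profit: INR 11,872.33

Best loop INR → JPY → BRL → INR:
INR 887,000.00 ÷ 0.54384 (buy JPY at ask) = JPY 1,630,994
JPY 1,630,994 × 0.036661 (sell JPY at bid) = BRL 59,793.89
BRL 59,793.89 ÷ 0.066521 (buy INR at ask) = INR 898,872.33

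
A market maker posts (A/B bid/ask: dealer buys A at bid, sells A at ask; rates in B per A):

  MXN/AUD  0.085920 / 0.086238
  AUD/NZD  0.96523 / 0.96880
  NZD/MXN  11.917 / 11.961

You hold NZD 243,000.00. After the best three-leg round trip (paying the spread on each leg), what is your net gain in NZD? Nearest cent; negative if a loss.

Best loop NZD → AUD → MXN → NZD:
NZD 243,000.00 ÷ 0.96880 (buy AUD at ask) = AUD 250,825.76
AUD 250,825.76 ÷ 0.086238 (buy MXN at ask) = MXN 2,908,529.46
MXN 2,908,529.46 ÷ 11.961 (buy NZD at ask) = NZD 243,167.75

Net profit: NZD 167.75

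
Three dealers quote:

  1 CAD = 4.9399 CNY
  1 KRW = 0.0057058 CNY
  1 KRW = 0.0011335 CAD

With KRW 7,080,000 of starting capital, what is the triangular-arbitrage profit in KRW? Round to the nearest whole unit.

Profitable loop is KRW → CNY → CAD → KRW:
KRW 7,080,000 × 0.0057058 = CNY 40,397.06
CNY 40,397.06 ÷ 4.9399 = CAD 8,177.71
CAD 8,177.71 ÷ 0.0011335 = KRW 7,214,564
Profit = KRW 7,214,564 − KRW 7,080,000

Profit: KRW 134,564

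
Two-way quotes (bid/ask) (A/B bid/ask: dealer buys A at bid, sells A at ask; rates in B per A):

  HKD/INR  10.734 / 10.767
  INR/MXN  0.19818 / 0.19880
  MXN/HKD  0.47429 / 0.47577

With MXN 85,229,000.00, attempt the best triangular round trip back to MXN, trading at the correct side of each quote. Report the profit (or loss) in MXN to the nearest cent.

Best loop MXN → HKD → INR → MXN:
MXN 85,229,000.00 × 0.47429 (sell MXN at bid) = HKD 40,423,262.41
HKD 40,423,262.41 × 10.734 (sell HKD at bid) = INR 433,903,298.71
INR 433,903,298.71 × 0.19818 (sell INR at bid) = MXN 85,990,955.74

Net profit: MXN 761,955.74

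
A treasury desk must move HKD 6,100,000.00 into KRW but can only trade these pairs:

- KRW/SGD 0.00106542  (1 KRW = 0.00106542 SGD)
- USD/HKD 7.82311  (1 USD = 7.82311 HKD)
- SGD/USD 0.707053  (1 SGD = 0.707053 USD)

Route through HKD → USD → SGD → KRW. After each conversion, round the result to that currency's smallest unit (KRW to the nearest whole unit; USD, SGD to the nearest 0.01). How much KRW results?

HKD 6,100,000.00 ÷ 7.82311 = USD 779,741.05
USD 779,741.05 ÷ 0.707053 = SGD 1,102,804.25
SGD 1,102,804.25 ÷ 0.00106542 = KRW 1,035,088,744

KRW 1,035,088,744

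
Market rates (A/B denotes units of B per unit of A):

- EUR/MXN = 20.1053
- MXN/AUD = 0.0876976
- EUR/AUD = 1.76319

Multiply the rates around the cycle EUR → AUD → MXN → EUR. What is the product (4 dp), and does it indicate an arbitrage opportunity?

Around EUR → AUD → MXN → EUR: 1 × 1.76319 ÷ 0.0876976 ÷ 20.1053 = 1.000002
Product ≈ 1 (deviation 0.000%, within rounding noise).

1.0000 (no arbitrage)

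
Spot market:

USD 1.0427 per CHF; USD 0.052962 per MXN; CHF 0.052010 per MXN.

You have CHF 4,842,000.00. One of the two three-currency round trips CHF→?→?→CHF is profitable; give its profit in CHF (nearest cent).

Profit: CHF 116,001.29

Profitable loop is CHF → USD → MXN → CHF:
CHF 4,842,000.00 × 1.0427 = USD 5,048,753.40
USD 5,048,753.40 ÷ 0.052962 = MXN 95,327,846.38
MXN 95,327,846.38 × 0.052010 = CHF 4,958,001.29
Profit = CHF 4,958,001.29 − CHF 4,842,000.00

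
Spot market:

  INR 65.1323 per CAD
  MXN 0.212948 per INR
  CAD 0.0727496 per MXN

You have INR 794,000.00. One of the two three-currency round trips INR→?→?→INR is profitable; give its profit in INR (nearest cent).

Profitable loop is INR → MXN → CAD → INR:
INR 794,000.00 × 0.212948 = MXN 169,080.71
MXN 169,080.71 × 0.0727496 = CAD 12,300.55
CAD 12,300.55 × 65.1323 = INR 801,163.38
Profit = INR 801,163.38 − INR 794,000.00

Profit: INR 7,163.38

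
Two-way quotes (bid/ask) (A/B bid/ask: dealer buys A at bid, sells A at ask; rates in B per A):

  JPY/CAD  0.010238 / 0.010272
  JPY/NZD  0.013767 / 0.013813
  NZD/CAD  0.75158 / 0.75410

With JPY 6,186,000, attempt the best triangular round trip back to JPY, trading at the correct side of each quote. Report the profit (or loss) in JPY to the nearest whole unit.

Net profit: JPY 45,168

Best loop JPY → NZD → CAD → JPY:
JPY 6,186,000 × 0.013767 (sell JPY at bid) = NZD 85,162.66
NZD 85,162.66 × 0.75158 (sell NZD at bid) = CAD 64,006.55
CAD 64,006.55 ÷ 0.010272 (buy JPY at ask) = JPY 6,231,168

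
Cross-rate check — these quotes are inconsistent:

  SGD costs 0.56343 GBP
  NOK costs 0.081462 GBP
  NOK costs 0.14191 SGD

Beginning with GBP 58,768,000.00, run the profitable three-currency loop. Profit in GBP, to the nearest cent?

Profitable loop is GBP → SGD → NOK → GBP:
GBP 58,768,000.00 ÷ 0.56343 = SGD 104,303,995.17
SGD 104,303,995.17 ÷ 0.14191 = NOK 735,001,022.99
NOK 735,001,022.99 × 0.081462 = GBP 59,874,653.33
Profit = GBP 59,874,653.33 − GBP 58,768,000.00

Profit: GBP 1,106,653.33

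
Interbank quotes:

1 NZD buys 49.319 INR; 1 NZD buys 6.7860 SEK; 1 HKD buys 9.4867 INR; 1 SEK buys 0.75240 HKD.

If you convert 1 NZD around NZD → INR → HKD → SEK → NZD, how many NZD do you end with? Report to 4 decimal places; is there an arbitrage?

1.0182 (arbitrage exists)

Around NZD → INR → HKD → SEK → NZD: 1 × 49.319 ÷ 9.4867 ÷ 0.75240 ÷ 6.7860 = 1.018208
Product > 1; profitable direction is NZD → INR → HKD → SEK → NZD.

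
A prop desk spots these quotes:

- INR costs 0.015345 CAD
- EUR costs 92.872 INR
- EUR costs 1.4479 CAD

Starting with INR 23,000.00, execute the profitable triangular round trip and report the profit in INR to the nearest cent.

Profitable loop is INR → EUR → CAD → INR:
INR 23,000.00 ÷ 92.872 = EUR 247.65
EUR 247.65 × 1.4479 = CAD 358.58
CAD 358.58 ÷ 0.015345 = INR 23,367.63
Profit = INR 23,367.63 − INR 23,000.00

Profit: INR 367.63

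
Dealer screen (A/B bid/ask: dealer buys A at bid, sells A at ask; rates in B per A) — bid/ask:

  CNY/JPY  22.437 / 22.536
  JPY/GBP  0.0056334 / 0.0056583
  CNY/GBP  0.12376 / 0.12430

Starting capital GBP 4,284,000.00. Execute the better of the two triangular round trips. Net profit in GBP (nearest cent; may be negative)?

Net profit: GBP 72,259.18

Best loop GBP → CNY → JPY → GBP:
GBP 4,284,000.00 ÷ 0.12430 (buy CNY at ask) = CNY 34,465,004.02
CNY 34,465,004.02 × 22.437 (sell CNY at bid) = JPY 773,291,295
JPY 773,291,295 × 0.0056334 (sell JPY at bid) = GBP 4,356,259.18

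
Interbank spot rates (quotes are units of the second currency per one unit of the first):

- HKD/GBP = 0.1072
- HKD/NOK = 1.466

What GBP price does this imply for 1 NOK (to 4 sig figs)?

NOK/GBP = 0.07312

1 NOK ÷ 1.466 = 0.682128 HKD
0.682128 HKD × 0.1072 = 0.0731241 GBP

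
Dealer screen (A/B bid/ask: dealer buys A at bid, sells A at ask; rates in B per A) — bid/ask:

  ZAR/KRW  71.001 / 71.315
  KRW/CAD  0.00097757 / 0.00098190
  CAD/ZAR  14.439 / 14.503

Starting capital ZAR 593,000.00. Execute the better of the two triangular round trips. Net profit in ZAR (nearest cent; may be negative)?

Net profit: ZAR 1,297.82

Best loop ZAR → KRW → CAD → ZAR:
ZAR 593,000.00 × 71.001 (sell ZAR at bid) = KRW 42,103,593
KRW 42,103,593 × 0.00097757 (sell KRW at bid) = CAD 41,159.21
CAD 41,159.21 × 14.439 (sell CAD at bid) = ZAR 594,297.82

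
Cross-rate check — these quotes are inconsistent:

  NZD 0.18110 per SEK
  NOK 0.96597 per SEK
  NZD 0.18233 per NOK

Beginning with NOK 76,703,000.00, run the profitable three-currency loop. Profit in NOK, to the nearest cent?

Profit: NOK 2,166,489.52

Profitable loop is NOK → SEK → NZD → NOK:
NOK 76,703,000.00 ÷ 0.96597 = SEK 79,405,157.51
SEK 79,405,157.51 × 0.18110 = NZD 14,380,274.03
NZD 14,380,274.03 ÷ 0.18233 = NOK 78,869,489.52
Profit = NOK 78,869,489.52 − NOK 76,703,000.00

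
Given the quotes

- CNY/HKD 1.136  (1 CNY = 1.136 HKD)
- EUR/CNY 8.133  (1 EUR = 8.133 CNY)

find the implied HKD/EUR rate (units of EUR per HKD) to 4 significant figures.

HKD/EUR = 0.1082

1 HKD ÷ 1.136 = 0.880282 CNY
0.880282 CNY ÷ 8.133 = 0.108236 EUR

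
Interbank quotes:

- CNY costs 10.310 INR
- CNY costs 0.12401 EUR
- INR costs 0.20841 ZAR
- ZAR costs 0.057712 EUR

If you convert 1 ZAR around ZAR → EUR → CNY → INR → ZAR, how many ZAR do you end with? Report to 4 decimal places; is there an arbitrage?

Around ZAR → EUR → CNY → INR → ZAR: 1 × 0.057712 ÷ 0.12401 × 10.310 × 0.20841 = 0.999969
Product ≈ 1 (deviation 0.003%, within rounding noise).

1.0000 (no arbitrage)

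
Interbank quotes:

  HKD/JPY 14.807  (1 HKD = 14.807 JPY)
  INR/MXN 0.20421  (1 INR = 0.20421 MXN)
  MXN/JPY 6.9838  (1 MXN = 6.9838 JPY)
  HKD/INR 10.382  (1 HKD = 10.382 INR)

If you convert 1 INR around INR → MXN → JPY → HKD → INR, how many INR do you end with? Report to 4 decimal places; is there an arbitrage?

Around INR → MXN → JPY → HKD → INR: 1 × 0.20421 × 6.9838 ÷ 14.807 × 10.382 = 0.999960
Product ≈ 1 (deviation 0.004%, within rounding noise).

1.0000 (no arbitrage)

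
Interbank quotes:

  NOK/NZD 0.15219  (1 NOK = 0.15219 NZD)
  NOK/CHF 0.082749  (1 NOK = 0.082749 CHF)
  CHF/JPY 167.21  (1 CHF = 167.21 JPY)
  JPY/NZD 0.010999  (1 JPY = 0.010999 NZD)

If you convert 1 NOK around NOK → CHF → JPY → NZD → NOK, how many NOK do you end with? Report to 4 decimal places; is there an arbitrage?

Around NOK → CHF → JPY → NZD → NOK: 1 × 0.082749 × 167.21 × 0.010999 ÷ 0.15219 = 0.999982
Product ≈ 1 (deviation 0.002%, within rounding noise).

1.0000 (no arbitrage)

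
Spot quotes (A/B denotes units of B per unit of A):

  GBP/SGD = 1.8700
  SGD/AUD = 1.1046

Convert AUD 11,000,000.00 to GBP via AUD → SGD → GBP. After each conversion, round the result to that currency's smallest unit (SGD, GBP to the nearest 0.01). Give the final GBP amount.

AUD 11,000,000.00 ÷ 1.1046 = SGD 9,958,355.97
SGD 9,958,355.97 ÷ 1.8700 = GBP 5,325,324.05

GBP 5,325,324.05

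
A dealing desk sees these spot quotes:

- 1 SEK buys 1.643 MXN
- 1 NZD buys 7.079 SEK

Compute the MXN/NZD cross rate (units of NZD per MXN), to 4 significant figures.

1 MXN ÷ 1.643 = 0.608643 SEK
0.608643 SEK ÷ 7.079 = 0.0859786 NZD

MXN/NZD = 0.08598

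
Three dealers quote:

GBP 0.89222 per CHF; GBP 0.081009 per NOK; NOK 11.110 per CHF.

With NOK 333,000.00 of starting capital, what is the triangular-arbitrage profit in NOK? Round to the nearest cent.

Profit: NOK 2,907.43

Profitable loop is NOK → GBP → CHF → NOK:
NOK 333,000.00 × 0.081009 = GBP 26,976.00
GBP 26,976.00 ÷ 0.89222 = CHF 30,234.69
CHF 30,234.69 × 11.110 = NOK 335,907.43
Profit = NOK 335,907.43 − NOK 333,000.00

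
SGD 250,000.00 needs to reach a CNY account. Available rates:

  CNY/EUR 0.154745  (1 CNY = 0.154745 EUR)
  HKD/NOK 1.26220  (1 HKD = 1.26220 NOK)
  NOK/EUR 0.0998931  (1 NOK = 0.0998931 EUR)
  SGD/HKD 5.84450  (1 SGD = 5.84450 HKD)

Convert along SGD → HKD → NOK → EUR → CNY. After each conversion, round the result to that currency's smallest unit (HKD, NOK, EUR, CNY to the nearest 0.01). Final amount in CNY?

CNY 1,190,513.75

SGD 250,000.00 × 5.84450 = HKD 1,461,125.00
HKD 1,461,125.00 × 1.26220 = NOK 1,844,231.98
NOK 1,844,231.98 × 0.0998931 = EUR 184,226.05
EUR 184,226.05 ÷ 0.154745 = CNY 1,190,513.75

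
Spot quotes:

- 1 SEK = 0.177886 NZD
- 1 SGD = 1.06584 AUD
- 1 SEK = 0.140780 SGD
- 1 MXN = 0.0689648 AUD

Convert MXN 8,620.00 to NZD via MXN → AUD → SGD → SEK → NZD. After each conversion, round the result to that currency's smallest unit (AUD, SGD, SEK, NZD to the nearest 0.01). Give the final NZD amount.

NZD 704.77

MXN 8,620.00 × 0.0689648 = AUD 594.48
AUD 594.48 ÷ 1.06584 = SGD 557.76
SGD 557.76 ÷ 0.140780 = SEK 3,961.93
SEK 3,961.93 × 0.177886 = NZD 704.77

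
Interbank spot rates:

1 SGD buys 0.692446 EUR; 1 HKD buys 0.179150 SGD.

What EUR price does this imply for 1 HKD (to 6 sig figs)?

1 HKD × 0.179150 = 0.17915 SGD
0.17915 SGD × 0.692446 = 0.124052 EUR

HKD/EUR = 0.124052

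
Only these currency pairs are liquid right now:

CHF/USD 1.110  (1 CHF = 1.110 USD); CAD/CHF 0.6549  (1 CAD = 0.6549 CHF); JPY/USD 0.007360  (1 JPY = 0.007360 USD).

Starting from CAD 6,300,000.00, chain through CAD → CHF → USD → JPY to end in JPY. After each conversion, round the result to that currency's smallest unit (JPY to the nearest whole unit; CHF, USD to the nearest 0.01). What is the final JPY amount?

CAD 6,300,000.00 × 0.6549 = CHF 4,125,870.00
CHF 4,125,870.00 × 1.110 = USD 4,579,715.70
USD 4,579,715.70 ÷ 0.007360 = JPY 622,243,981

JPY 622,243,981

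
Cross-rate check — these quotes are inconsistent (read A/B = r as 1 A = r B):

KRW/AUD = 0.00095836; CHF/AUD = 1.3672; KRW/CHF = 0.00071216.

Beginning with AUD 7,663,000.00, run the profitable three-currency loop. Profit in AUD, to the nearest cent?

Profit: AUD 122,379.25

Profitable loop is AUD → KRW → CHF → AUD:
AUD 7,663,000.00 ÷ 0.00095836 = KRW 7,995,951,417
KRW 7,995,951,417 × 0.00071216 = CHF 5,694,396.76
CHF 5,694,396.76 × 1.3672 = AUD 7,785,379.25
Profit = AUD 7,785,379.25 − AUD 7,663,000.00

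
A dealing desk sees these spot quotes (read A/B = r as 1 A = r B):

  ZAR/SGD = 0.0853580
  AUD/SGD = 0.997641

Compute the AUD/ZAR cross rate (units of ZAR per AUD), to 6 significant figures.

AUD/ZAR = 11.6877

1 AUD × 0.997641 = 0.997641 SGD
0.997641 SGD ÷ 0.0853580 = 11.6877 ZAR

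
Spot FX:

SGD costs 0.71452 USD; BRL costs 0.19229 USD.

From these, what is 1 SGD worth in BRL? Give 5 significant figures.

1 SGD × 0.71452 = 0.71452 USD
0.71452 USD ÷ 0.19229 = 3.71585 BRL

SGD/BRL = 3.7158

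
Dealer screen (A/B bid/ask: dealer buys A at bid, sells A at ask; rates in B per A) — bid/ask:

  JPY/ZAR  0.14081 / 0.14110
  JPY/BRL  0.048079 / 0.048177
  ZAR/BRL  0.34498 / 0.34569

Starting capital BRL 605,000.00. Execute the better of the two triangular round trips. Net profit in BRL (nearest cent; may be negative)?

Net profit: BRL 5,018.55

Best loop BRL → JPY → ZAR → BRL:
BRL 605,000.00 ÷ 0.048177 (buy JPY at ask) = JPY 12,557,860
JPY 12,557,860 × 0.14081 (sell JPY at bid) = ZAR 1,768,272.20
ZAR 1,768,272.20 × 0.34498 (sell ZAR at bid) = BRL 610,018.55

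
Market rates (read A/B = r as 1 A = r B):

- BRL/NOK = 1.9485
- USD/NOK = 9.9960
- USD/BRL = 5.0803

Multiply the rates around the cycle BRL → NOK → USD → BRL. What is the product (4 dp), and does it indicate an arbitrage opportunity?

Around BRL → NOK → USD → BRL: 1 × 1.9485 ÷ 9.9960 × 5.0803 = 0.990293
Product < 1; profitable direction is BRL → USD → NOK → BRL.

0.9903 (arbitrage exists)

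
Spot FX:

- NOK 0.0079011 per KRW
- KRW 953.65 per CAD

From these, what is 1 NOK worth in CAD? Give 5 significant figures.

NOK/CAD = 0.13272

1 NOK ÷ 0.0079011 = 126.565 KRW
126.565 KRW ÷ 953.65 = 0.132716 CAD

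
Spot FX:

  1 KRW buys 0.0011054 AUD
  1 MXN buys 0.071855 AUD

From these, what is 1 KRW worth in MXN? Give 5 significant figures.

1 KRW × 0.0011054 = 0.0011054 AUD
0.0011054 AUD ÷ 0.071855 = 0.0153838 MXN

KRW/MXN = 0.015384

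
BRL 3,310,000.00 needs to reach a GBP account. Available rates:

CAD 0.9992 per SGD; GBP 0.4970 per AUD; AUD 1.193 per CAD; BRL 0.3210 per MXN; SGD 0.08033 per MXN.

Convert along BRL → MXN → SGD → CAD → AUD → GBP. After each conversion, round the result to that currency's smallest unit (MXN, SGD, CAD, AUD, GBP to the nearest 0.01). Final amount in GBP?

BRL 3,310,000.00 ÷ 0.3210 = MXN 10,311,526.48
MXN 10,311,526.48 × 0.08033 = SGD 828,324.92
SGD 828,324.92 × 0.9992 = CAD 827,662.26
CAD 827,662.26 × 1.193 = AUD 987,401.08
AUD 987,401.08 × 0.4970 = GBP 490,738.34

GBP 490,738.34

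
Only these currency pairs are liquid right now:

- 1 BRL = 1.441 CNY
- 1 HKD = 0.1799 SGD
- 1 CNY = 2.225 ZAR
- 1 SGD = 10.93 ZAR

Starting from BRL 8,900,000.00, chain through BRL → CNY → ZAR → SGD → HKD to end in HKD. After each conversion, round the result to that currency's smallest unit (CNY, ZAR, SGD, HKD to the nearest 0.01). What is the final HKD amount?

HKD 14,512,180.71

BRL 8,900,000.00 × 1.441 = CNY 12,824,900.00
CNY 12,824,900.00 × 2.225 = ZAR 28,535,402.50
ZAR 28,535,402.50 ÷ 10.93 = SGD 2,610,741.31
SGD 2,610,741.31 ÷ 0.1799 = HKD 14,512,180.71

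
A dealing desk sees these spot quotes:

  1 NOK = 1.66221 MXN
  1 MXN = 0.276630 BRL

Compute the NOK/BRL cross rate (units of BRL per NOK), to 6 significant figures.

NOK/BRL = 0.459817

1 NOK × 1.66221 = 1.66221 MXN
1.66221 MXN × 0.276630 = 0.459817 BRL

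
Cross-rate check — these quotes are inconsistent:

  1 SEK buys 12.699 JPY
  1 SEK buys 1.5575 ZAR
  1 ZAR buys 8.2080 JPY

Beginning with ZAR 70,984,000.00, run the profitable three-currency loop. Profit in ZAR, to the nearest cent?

Profit: ZAR 474,903.59

Profitable loop is ZAR → JPY → SEK → ZAR:
ZAR 70,984,000.00 × 8.2080 = JPY 582,636,672
JPY 582,636,672 ÷ 12.699 = SEK 45,880,515.95
SEK 45,880,515.95 × 1.5575 = ZAR 71,458,903.59
Profit = ZAR 71,458,903.59 − ZAR 70,984,000.00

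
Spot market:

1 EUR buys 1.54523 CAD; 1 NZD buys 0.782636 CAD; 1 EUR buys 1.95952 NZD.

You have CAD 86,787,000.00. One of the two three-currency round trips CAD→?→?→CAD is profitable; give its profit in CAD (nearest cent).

Profit: CAD 658,665.25

Profitable loop is CAD → NZD → EUR → CAD:
CAD 86,787,000.00 ÷ 0.782636 = NZD 110,890,631.15
NZD 110,890,631.15 ÷ 1.95952 = EUR 56,590,711.58
EUR 56,590,711.58 × 1.54523 = CAD 87,445,665.25
Profit = CAD 87,445,665.25 − CAD 86,787,000.00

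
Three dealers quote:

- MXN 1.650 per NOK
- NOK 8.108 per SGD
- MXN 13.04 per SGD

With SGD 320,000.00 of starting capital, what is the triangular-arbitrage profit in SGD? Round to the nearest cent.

Profitable loop is SGD → NOK → MXN → SGD:
SGD 320,000.00 × 8.108 = NOK 2,594,560.00
NOK 2,594,560.00 × 1.650 = MXN 4,281,024.00
MXN 4,281,024.00 ÷ 13.04 = SGD 328,299.39
Profit = SGD 328,299.39 − SGD 320,000.00

Profit: SGD 8,299.39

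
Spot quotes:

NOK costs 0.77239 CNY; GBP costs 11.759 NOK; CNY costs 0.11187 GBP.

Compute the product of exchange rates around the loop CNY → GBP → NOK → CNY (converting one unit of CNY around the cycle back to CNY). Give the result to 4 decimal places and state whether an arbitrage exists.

1.0161 (arbitrage exists)

Around CNY → GBP → NOK → CNY: 1 × 0.11187 × 11.759 × 0.77239 = 1.016063
Product > 1; profitable direction is CNY → GBP → NOK → CNY.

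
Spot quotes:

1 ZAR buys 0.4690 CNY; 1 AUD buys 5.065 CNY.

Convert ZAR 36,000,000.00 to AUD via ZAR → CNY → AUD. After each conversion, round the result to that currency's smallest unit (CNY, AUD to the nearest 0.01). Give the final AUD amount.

AUD 3,333,464.96

ZAR 36,000,000.00 × 0.4690 = CNY 16,884,000.00
CNY 16,884,000.00 ÷ 5.065 = AUD 3,333,464.96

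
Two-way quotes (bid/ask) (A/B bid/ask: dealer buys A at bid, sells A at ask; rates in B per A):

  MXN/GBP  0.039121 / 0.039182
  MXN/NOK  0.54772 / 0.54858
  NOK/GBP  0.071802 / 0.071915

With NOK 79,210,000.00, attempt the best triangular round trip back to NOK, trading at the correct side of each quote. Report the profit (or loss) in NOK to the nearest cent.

Net profit: NOK 293,922.11

Best loop NOK → GBP → MXN → NOK:
NOK 79,210,000.00 × 0.071802 (sell NOK at bid) = GBP 5,687,436.42
GBP 5,687,436.42 ÷ 0.039182 (buy MXN at ask) = MXN 145,154,316.27
MXN 145,154,316.27 × 0.54772 (sell MXN at bid) = NOK 79,503,922.11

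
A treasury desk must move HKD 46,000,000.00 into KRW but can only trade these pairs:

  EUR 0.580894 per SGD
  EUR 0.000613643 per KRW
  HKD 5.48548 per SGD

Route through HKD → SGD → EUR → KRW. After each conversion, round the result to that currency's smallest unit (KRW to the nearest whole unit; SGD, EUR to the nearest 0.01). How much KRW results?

HKD 46,000,000.00 ÷ 5.48548 = SGD 8,385,774.81
SGD 8,385,774.81 × 0.580894 = EUR 4,871,246.27
EUR 4,871,246.27 ÷ 0.000613643 = KRW 7,938,241,404

KRW 7,938,241,404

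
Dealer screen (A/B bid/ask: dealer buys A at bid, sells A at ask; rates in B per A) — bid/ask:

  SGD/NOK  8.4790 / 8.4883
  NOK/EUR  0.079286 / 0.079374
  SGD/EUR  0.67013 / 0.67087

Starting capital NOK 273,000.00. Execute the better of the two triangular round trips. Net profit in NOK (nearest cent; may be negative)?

Best loop NOK → EUR → SGD → NOK:
NOK 273,000.00 × 0.079286 (sell NOK at bid) = EUR 21,645.08
EUR 21,645.08 ÷ 0.67087 (buy SGD at ask) = SGD 32,264.19
SGD 32,264.19 × 8.4790 (sell SGD at bid) = NOK 273,568.08

Net profit: NOK 568.08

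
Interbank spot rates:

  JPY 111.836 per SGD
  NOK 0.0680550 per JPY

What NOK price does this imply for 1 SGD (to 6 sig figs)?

1 SGD × 111.836 = 111.836 JPY
111.836 JPY × 0.0680550 = 7.611 NOK

SGD/NOK = 7.61100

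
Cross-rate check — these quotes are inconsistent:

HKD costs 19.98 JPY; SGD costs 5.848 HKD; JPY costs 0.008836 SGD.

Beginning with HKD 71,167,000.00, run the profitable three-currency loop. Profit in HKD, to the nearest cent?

Profit: HKD 2,307,597.19

Profitable loop is HKD → JPY → SGD → HKD:
HKD 71,167,000.00 × 19.98 = JPY 1,421,916,660
JPY 1,421,916,660 × 0.008836 = SGD 12,564,055.61
SGD 12,564,055.61 × 5.848 = HKD 73,474,597.19
Profit = HKD 73,474,597.19 − HKD 71,167,000.00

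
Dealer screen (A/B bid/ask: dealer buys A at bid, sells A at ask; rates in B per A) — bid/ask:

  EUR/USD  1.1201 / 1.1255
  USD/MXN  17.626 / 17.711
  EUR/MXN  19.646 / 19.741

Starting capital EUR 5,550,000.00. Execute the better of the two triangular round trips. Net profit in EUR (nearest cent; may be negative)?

Best loop EUR → USD → MXN → EUR:
EUR 5,550,000.00 × 1.1201 (sell EUR at bid) = USD 6,216,555.00
USD 6,216,555.00 × 17.626 (sell USD at bid) = MXN 109,572,998.43
MXN 109,572,998.43 ÷ 19.741 (buy EUR at ask) = EUR 5,550,529.28

Net profit: EUR 529.28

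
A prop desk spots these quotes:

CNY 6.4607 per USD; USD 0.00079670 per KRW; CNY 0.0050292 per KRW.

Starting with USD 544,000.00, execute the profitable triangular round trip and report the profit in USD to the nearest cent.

Profitable loop is USD → CNY → KRW → USD:
USD 544,000.00 × 6.4607 = CNY 3,514,620.80
CNY 3,514,620.80 ÷ 0.0050292 = KRW 698,842,917
KRW 698,842,917 × 0.00079670 = USD 556,768.15
Profit = USD 556,768.15 − USD 544,000.00

Profit: USD 12,768.15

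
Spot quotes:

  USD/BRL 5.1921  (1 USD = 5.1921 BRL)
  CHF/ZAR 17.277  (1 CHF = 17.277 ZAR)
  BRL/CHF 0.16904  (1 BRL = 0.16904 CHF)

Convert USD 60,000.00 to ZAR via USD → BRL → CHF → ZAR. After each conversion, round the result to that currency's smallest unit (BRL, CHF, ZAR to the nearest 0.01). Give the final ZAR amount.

ZAR 909,813.04

USD 60,000.00 × 5.1921 = BRL 311,526.00
BRL 311,526.00 × 0.16904 = CHF 52,660.36
CHF 52,660.36 × 17.277 = ZAR 909,813.04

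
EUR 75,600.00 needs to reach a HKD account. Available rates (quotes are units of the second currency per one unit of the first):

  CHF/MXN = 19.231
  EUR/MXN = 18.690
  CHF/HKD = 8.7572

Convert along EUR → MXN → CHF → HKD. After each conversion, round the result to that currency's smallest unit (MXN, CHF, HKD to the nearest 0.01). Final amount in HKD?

HKD 643,419.94

EUR 75,600.00 × 18.690 = MXN 1,412,964.00
MXN 1,412,964.00 ÷ 19.231 = CHF 73,473.25
CHF 73,473.25 × 8.7572 = HKD 643,419.94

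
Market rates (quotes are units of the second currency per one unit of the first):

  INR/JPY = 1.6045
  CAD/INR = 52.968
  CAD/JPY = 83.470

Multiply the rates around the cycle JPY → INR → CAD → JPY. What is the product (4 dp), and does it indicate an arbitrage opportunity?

Around JPY → INR → CAD → JPY: 1 ÷ 1.6045 ÷ 52.968 × 83.470 = 0.982148
Product < 1; profitable direction is JPY → CAD → INR → JPY.

0.9821 (arbitrage exists)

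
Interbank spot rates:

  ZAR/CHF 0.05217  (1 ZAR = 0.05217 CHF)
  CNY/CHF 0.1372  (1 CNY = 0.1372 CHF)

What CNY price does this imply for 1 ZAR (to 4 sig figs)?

ZAR/CNY = 0.3802

1 ZAR × 0.05217 = 0.05217 CHF
0.05217 CHF ÷ 0.1372 = 0.380248 CNY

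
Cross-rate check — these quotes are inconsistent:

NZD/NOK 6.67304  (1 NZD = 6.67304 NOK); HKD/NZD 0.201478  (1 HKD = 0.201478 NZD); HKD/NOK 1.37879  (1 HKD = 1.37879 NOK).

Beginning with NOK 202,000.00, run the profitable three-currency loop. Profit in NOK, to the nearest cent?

Profit: NOK 5,156.30

Profitable loop is NOK → NZD → HKD → NOK:
NOK 202,000.00 ÷ 6.67304 = NZD 30,271.06
NZD 30,271.06 ÷ 0.201478 = HKD 150,244.99
HKD 150,244.99 × 1.37879 = NOK 207,156.30
Profit = NOK 207,156.30 − NOK 202,000.00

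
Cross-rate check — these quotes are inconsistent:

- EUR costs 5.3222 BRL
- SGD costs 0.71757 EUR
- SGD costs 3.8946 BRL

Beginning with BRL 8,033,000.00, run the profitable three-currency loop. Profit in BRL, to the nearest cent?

Profitable loop is BRL → EUR → SGD → BRL:
BRL 8,033,000.00 ÷ 5.3222 = EUR 1,509,338.24
EUR 1,509,338.24 ÷ 0.71757 = SGD 2,103,402.10
SGD 2,103,402.10 × 3.8946 = BRL 8,191,909.81
Profit = BRL 8,191,909.81 − BRL 8,033,000.00

Profit: BRL 158,909.81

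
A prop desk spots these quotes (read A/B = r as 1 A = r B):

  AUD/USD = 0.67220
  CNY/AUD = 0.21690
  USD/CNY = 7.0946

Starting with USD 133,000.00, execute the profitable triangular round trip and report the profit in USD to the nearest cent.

Profit: USD 4,574.40

Profitable loop is USD → CNY → AUD → USD:
USD 133,000.00 × 7.0946 = CNY 943,581.80
CNY 943,581.80 × 0.21690 = AUD 204,662.89
AUD 204,662.89 × 0.67220 = USD 137,574.40
Profit = USD 137,574.40 − USD 133,000.00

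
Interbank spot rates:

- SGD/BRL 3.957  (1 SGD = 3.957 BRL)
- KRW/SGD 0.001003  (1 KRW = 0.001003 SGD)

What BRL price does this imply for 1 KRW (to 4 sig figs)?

KRW/BRL = 0.003969

1 KRW × 0.001003 = 0.001003 SGD
0.001003 SGD × 3.957 = 0.00396887 BRL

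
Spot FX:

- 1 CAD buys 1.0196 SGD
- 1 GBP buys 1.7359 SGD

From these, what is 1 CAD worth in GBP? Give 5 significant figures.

1 CAD × 1.0196 = 1.0196 SGD
1.0196 SGD ÷ 1.7359 = 0.587361 GBP

CAD/GBP = 0.58736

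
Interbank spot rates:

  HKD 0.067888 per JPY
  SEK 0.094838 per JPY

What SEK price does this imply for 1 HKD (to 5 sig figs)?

1 HKD ÷ 0.067888 = 14.7301 JPY
14.7301 JPY × 0.094838 = 1.39698 SEK

HKD/SEK = 1.3970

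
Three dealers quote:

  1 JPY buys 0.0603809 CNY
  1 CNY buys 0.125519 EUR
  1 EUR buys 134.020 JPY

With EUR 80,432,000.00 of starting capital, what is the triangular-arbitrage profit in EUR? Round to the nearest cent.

Profitable loop is EUR → JPY → CNY → EUR:
EUR 80,432,000.00 × 134.020 = JPY 10,779,496,640
JPY 10,779,496,640 × 0.0603809 = CNY 650,875,708.67
CNY 650,875,708.67 × 0.125519 = EUR 81,697,268.08
Profit = EUR 81,697,268.08 − EUR 80,432,000.00

Profit: EUR 1,265,268.08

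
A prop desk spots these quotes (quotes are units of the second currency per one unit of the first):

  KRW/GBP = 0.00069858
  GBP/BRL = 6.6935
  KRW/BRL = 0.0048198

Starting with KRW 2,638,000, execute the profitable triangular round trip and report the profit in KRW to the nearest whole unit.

Profitable loop is KRW → BRL → GBP → KRW:
KRW 2,638,000 × 0.0048198 = BRL 12,714.63
BRL 12,714.63 ÷ 6.6935 = GBP 1,899.55
GBP 1,899.55 ÷ 0.00069858 = KRW 2,719,158
Profit = KRW 2,719,158 − KRW 2,638,000

Profit: KRW 81,158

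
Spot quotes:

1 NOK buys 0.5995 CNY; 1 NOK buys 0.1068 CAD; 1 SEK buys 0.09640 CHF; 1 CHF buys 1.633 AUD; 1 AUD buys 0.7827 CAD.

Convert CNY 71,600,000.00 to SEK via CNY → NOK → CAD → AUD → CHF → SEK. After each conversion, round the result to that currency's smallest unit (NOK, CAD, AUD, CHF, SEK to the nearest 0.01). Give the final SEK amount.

CNY 71,600,000.00 ÷ 0.5995 = NOK 119,432,860.72
NOK 119,432,860.72 × 0.1068 = CAD 12,755,429.52
CAD 12,755,429.52 ÷ 0.7827 = AUD 16,296,703.10
AUD 16,296,703.10 ÷ 1.633 = CHF 9,979,609.98
CHF 9,979,609.98 ÷ 0.09640 = SEK 103,522,925.10

SEK 103,522,925.10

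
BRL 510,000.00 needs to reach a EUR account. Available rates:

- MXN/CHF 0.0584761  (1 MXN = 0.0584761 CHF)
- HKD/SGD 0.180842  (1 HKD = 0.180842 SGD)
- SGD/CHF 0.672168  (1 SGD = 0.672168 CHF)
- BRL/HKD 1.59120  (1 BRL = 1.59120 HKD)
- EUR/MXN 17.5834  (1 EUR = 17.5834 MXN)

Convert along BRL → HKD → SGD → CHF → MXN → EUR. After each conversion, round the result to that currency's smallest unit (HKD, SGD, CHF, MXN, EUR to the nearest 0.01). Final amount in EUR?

EUR 95,938.04

BRL 510,000.00 × 1.59120 = HKD 811,512.00
HKD 811,512.00 × 0.180842 = SGD 146,755.45
SGD 146,755.45 × 0.672168 = CHF 98,644.32
CHF 98,644.32 ÷ 0.0584761 = MXN 1,686,916.88
MXN 1,686,916.88 ÷ 17.5834 = EUR 95,938.04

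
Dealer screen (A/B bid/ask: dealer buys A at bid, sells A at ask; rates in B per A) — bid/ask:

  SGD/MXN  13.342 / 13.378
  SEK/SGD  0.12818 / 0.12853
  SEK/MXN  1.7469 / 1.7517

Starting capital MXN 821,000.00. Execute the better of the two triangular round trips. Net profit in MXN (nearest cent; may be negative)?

Best loop MXN → SGD → SEK → MXN:
MXN 821,000.00 ÷ 13.378 (buy SGD at ask) = SGD 61,369.41
SGD 61,369.41 ÷ 0.12853 (buy SEK at ask) = SEK 477,471.50
SEK 477,471.50 × 1.7469 (sell SEK at bid) = MXN 834,094.97

Net profit: MXN 13,094.97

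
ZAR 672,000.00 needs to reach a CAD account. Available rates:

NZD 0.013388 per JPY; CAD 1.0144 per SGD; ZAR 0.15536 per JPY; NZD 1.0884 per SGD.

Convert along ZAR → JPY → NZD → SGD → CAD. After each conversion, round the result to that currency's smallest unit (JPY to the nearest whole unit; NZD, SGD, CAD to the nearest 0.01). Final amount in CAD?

ZAR 672,000.00 ÷ 0.15536 = JPY 4,325,438
JPY 4,325,438 × 0.013388 = NZD 57,908.96
NZD 57,908.96 ÷ 1.0884 = SGD 53,205.59
SGD 53,205.59 × 1.0144 = CAD 53,971.75

CAD 53,971.75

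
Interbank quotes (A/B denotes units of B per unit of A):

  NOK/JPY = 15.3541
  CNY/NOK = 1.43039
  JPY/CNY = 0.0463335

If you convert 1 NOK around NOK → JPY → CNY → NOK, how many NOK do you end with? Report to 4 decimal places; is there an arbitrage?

Around NOK → JPY → CNY → NOK: 1 × 15.3541 × 0.0463335 × 1.43039 = 1.017593
Product > 1; profitable direction is NOK → JPY → CNY → NOK.

1.0176 (arbitrage exists)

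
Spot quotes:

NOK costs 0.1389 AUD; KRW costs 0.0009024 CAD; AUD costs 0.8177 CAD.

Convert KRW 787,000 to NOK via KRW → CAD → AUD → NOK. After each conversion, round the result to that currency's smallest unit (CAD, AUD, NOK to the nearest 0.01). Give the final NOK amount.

KRW 787,000 × 0.0009024 = CAD 710.19
CAD 710.19 ÷ 0.8177 = AUD 868.52
AUD 868.52 ÷ 0.1389 = NOK 6,252.84

NOK 6,252.84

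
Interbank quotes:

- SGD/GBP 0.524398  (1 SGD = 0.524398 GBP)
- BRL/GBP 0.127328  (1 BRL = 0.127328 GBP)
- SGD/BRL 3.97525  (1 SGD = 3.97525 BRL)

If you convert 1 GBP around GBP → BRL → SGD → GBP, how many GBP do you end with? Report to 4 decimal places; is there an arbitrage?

Around GBP → BRL → SGD → GBP: 1 ÷ 0.127328 ÷ 3.97525 × 0.524398 = 1.036031
Product > 1; profitable direction is GBP → BRL → SGD → GBP.

1.0360 (arbitrage exists)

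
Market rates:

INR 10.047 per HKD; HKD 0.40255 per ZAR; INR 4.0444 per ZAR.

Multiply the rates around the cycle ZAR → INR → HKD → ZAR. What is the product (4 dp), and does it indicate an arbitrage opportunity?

1.0000 (no arbitrage)

Around ZAR → INR → HKD → ZAR: 1 × 4.0444 ÷ 10.047 ÷ 0.40255 = 0.999995
Product ≈ 1 (deviation 0.000%, within rounding noise).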